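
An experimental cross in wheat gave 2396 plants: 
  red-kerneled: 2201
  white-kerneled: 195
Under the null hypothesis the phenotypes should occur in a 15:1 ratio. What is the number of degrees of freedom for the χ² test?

A goodness-of-fit test with 2 phenotype classes has df = 2 − 1 = 1.

1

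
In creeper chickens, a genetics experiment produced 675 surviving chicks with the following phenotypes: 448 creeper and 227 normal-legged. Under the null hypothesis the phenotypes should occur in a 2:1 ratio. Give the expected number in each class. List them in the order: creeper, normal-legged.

450, 225

The 2:1 ratio has 3 parts, so with N = 675 the expected counts are:
  creeper: 675 × 2/3 = 450
  normal-legged: 675 × 1/3 = 225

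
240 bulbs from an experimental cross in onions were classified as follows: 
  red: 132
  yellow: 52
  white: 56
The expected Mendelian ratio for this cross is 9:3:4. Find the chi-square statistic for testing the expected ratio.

The 9:3:4 ratio has 16 parts, so with N = 240 the expected counts are:
  red: 240 × 9/16 = 135
  yellow: 240 × 3/16 = 45
  white: 240 × 4/16 = 60
χ² = Σ (O − E)² / E
  red: (132 − 135)² / 135 = 0.0667
  yellow: (52 − 45)² / 45 = 1.0889
  white: (56 − 60)² / 60 = 0.2667
χ² = 0.0667 + 1.0889 + 0.2667 = 1.4223 ≈ 1.422

1.422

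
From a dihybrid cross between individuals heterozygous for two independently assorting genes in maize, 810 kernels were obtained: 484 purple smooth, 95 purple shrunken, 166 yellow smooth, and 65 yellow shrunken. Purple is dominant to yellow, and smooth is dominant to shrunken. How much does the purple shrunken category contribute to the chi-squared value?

A dihybrid F₂ with independent assortment and complete dominance at both loci gives a 9:3:3:1 phenotypic ratio.
Total ratio parts = 16. Expected numbers out of 810:
  purple smooth: 810 × 9/16 = 455.625
  purple shrunken: 810 × 3/16 = 151.875
  yellow smooth: 810 × 3/16 = 151.875
  yellow shrunken: 810 × 1/16 = 50.625
Contribution of purple shrunken: (95 − 151.875)² / 151.875 = 21.2989

21.299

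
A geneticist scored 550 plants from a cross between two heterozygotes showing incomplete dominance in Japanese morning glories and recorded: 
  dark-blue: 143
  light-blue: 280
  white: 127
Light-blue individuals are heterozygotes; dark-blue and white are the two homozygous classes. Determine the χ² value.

With incomplete dominance, a heterozygote × heterozygote cross gives a 1:2:1 phenotypic ratio.
Under the 1:2:1 hypothesis (Σ ratio = 4, N = 550):
  dark-blue: 550 × 1/4 = 137.5
  light-blue: 550 × 2/4 = 275
  white: 550 × 1/4 = 137.5
χ² = Σ (O − E)² / E
  dark-blue: (143 − 137.5)² / 137.5 = 0.2200
  light-blue: (280 − 275)² / 275 = 0.0909
  white: (127 − 137.5)² / 137.5 = 0.8018
χ² = 0.2200 + 0.0909 + 0.8018 = 1.1127 ≈ 1.113

1.113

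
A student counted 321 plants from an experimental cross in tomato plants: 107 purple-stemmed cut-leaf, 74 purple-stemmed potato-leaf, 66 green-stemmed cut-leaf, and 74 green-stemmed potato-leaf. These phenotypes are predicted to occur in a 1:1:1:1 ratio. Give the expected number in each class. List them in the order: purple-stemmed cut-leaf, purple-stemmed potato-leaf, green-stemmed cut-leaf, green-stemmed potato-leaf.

Total ratio parts = 4. Expected numbers out of 321:
  purple-stemmed cut-leaf: 321 × 1/4 = 80.25
  purple-stemmed potato-leaf: 321 × 1/4 = 80.25
  green-stemmed cut-leaf: 321 × 1/4 = 80.25
  green-stemmed potato-leaf: 321 × 1/4 = 80.25

80.25, 80.25, 80.25, 80.25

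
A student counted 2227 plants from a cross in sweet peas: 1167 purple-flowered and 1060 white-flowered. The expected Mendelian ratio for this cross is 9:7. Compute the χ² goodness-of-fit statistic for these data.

13.397

Under the 9:7 hypothesis (Σ ratio = 16, N = 2227):
  purple-flowered: 2227 × 9/16 = 1252.6875
  white-flowered: 2227 × 7/16 = 974.3125
χ² = Σ (O − E)² / E
  purple-flowered: (1167 − 1252.6875)² / 1252.6875 = 5.8613
  white-flowered: (1060 − 974.3125)² / 974.3125 = 7.5359
χ² = 5.8613 + 7.5359 = 13.3972 ≈ 13.397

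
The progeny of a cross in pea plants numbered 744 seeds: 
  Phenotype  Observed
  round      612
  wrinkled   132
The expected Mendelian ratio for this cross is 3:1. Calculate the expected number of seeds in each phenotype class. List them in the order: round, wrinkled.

558, 186

The 3:1 ratio has 4 parts, so with N = 744 the expected counts are:
  round: 744 × 3/4 = 558
  wrinkled: 744 × 1/4 = 186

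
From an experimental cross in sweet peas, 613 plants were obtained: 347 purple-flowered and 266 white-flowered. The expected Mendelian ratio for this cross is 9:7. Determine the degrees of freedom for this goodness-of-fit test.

A goodness-of-fit test with 2 phenotype classes has df = 2 − 1 = 1.

1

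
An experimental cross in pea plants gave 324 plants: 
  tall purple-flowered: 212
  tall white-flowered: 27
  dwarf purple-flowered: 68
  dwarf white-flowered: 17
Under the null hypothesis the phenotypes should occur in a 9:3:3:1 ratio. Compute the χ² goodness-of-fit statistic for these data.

24.993

Expected counts for N = 324 under a 9:3:3:1 ratio (total parts = 16):
  tall purple-flowered: 324 × 9/16 = 182.25
  tall white-flowered: 324 × 3/16 = 60.75
  dwarf purple-flowered: 324 × 3/16 = 60.75
  dwarf white-flowered: 324 × 1/16 = 20.25
χ² = Σ (O − E)² / E
  tall purple-flowered: (212 − 182.25)² / 182.25 = 4.8563
  tall white-flowered: (27 − 60.75)² / 60.75 = 18.7500
  dwarf purple-flowered: (68 − 60.75)² / 60.75 = 0.8652
  dwarf white-flowered: (17 − 20.25)² / 20.25 = 0.5216
χ² = 4.8563 + 18.7500 + 0.8652 + 0.5216 = 24.9931 ≈ 24.993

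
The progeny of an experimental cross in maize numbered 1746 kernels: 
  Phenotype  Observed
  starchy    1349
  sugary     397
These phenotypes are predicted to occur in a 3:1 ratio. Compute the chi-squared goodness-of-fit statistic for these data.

Under the 3:1 hypothesis (Σ ratio = 4, N = 1746):
  starchy: 1746 × 3/4 = 1309.5
  sugary: 1746 × 1/4 = 436.5
χ² = Σ (O − E)² / E
  starchy: (1349 − 1309.5)² / 1309.5 = 1.1915
  sugary: (397 − 436.5)² / 436.5 = 3.5745
χ² = 1.1915 + 3.5745 = 4.766

4.766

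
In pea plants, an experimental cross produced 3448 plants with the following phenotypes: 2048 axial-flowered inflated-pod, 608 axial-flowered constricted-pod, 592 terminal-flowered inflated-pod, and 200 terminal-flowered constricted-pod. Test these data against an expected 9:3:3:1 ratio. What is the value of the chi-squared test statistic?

Total ratio parts = 16. Expected numbers out of 3448:
  axial-flowered inflated-pod: 3448 × 9/16 = 1939.5
  axial-flowered constricted-pod: 3448 × 3/16 = 646.5
  terminal-flowered inflated-pod: 3448 × 3/16 = 646.5
  terminal-flowered constricted-pod: 3448 × 1/16 = 215.5
χ² = Σ (O − E)² / E
  axial-flowered inflated-pod: (2048 − 1939.5)² / 1939.5 = 6.0697
  axial-flowered constricted-pod: (608 − 646.5)² / 646.5 = 2.2927
  terminal-flowered inflated-pod: (592 − 646.5)² / 646.5 = 4.5944
  terminal-flowered constricted-pod: (200 − 215.5)² / 215.5 = 1.1148
χ² = 6.0697 + 2.2927 + 4.5944 + 1.1148 = 14.0716 ≈ 14.072

14.072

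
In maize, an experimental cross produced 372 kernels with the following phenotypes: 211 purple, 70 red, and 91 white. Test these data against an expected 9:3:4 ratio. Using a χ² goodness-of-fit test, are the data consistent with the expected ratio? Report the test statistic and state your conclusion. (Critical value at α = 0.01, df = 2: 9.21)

Expected counts for N = 372 under a 9:3:4 ratio (total parts = 16):
  purple: 372 × 9/16 = 209.25
  red: 372 × 3/16 = 69.75
  white: 372 × 4/16 = 93
χ² = Σ (O − E)² / E
  purple: (211 − 209.25)² / 209.25 = 0.0146
  red: (70 − 69.75)² / 69.75 = 0.0009
  white: (91 − 93)² / 93 = 0.0430
χ² = 0.0146 + 0.0009 + 0.0430 = 0.0585 ≈ 0.059
Degrees of freedom = 3 − 1 = 2; critical value at α = 0.01 is 9.21.
Since 0.059 < 9.21, we fail to reject the null hypothesis — the data are consistent with the 9:3:4 ratio.

0.059; consistent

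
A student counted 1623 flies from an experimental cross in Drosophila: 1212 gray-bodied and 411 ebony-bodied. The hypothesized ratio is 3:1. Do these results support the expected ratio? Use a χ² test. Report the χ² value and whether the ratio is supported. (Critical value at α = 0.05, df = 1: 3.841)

The 3:1 ratio has 4 parts, so with N = 1623 the expected counts are:
  gray-bodied: 1623 × 3/4 = 1217.25
  ebony-bodied: 1623 × 1/4 = 405.75
χ² = Σ (O − E)² / E
  gray-bodied: (1212 − 1217.25)² / 1217.25 = 0.0226
  ebony-bodied: (411 − 405.75)² / 405.75 = 0.0679
χ² = 0.0226 + 0.0679 = 0.0905 ≈ 0.091
Degrees of freedom = 2 − 1 = 1; critical value at α = 0.05 is 3.841.
Since 0.091 < 3.841, we fail to reject the null hypothesis — the data are consistent with the 3:1 ratio.

0.091; consistent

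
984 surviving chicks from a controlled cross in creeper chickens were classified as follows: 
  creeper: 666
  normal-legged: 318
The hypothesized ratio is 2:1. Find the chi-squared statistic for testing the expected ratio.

0.457

Under the 2:1 hypothesis (Σ ratio = 3, N = 984):
  creeper: 984 × 2/3 = 656
  normal-legged: 984 × 1/3 = 328
χ² = Σ (O − E)² / E
  creeper: (666 − 656)² / 656 = 0.1524
  normal-legged: (318 − 328)² / 328 = 0.3049
χ² = 0.1524 + 0.3049 = 0.4573 ≈ 0.457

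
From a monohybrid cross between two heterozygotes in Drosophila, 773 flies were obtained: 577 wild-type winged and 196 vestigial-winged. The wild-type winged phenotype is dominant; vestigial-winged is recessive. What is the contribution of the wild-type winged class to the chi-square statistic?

0.013

For a monohybrid cross between heterozygotes with complete dominance, the expected phenotypic ratio is 3:1.
Under the 3:1 hypothesis (Σ ratio = 4, N = 773):
  wild-type winged: 773 × 3/4 = 579.75
  vestigial-winged: 773 × 1/4 = 193.25
Contribution of wild-type winged: (577 − 579.75)² / 579.75 = 0.0130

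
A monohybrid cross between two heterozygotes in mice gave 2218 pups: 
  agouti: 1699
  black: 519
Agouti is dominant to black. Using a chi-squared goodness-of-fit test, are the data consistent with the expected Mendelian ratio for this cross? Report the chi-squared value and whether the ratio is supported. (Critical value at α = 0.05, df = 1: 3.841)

For a monohybrid cross between heterozygotes with complete dominance, the expected phenotypic ratio is 3:1.
Expected counts for N = 2218 under a 3:1 ratio (total parts = 4):
  agouti: 2218 × 3/4 = 1663.5
  black: 2218 × 1/4 = 554.5
χ² = Σ (O − E)² / E
  agouti: (1699 − 1663.5)² / 1663.5 = 0.7576
  black: (519 − 554.5)² / 554.5 = 2.2728
χ² = 0.7576 + 2.2728 = 3.0304 ≈ 3.030
Degrees of freedom = 2 − 1 = 1; critical value at α = 0.05 is 3.841.
Since 3.030 < 3.841, we fail to reject the null hypothesis — the data are consistent with the 3:1 ratio.

3.030; consistent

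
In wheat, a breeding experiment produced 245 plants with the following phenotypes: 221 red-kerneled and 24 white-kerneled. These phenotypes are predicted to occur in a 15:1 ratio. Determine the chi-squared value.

Expected counts for N = 245 under a 15:1 ratio (total parts = 16):
  red-kerneled: 245 × 15/16 = 229.6875
  white-kerneled: 245 × 1/16 = 15.3125
χ² = Σ (O − E)² / E
  red-kerneled: (221 − 229.6875)² / 229.6875 = 0.3286
  white-kerneled: (24 − 15.3125)² / 15.3125 = 4.9288
χ² = 0.3286 + 4.9288 = 5.2574 ≈ 5.257

5.257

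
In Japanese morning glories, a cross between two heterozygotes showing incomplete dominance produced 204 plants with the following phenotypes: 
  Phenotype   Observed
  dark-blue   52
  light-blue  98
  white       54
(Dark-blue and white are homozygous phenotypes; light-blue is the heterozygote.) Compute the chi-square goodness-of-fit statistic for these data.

With incomplete dominance, a heterozygote × heterozygote cross gives a 1:2:1 phenotypic ratio.
The 1:2:1 ratio has 4 parts, so with N = 204 the expected counts are:
  dark-blue: 204 × 1/4 = 51
  light-blue: 204 × 2/4 = 102
  white: 204 × 1/4 = 51
χ² = Σ (O − E)² / E
  dark-blue: (52 − 51)² / 51 = 0.0196
  light-blue: (98 − 102)² / 102 = 0.1569
  white: (54 − 51)² / 51 = 0.1765
χ² = 0.0196 + 0.1569 + 0.1765 = 0.353

0.353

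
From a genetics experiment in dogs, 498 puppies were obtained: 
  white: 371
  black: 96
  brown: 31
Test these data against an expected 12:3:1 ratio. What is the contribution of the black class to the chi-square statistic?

0.074

Total ratio parts = 16. Expected numbers out of 498:
  white: 498 × 12/16 = 373.5
  black: 498 × 3/16 = 93.375
  brown: 498 × 1/16 = 31.125
Contribution of black: (96 − 93.375)² / 93.375 = 0.0738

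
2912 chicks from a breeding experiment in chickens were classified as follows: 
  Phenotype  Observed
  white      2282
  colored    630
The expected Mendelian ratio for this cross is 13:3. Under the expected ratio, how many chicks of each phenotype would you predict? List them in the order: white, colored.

2366, 546

The 13:3 ratio has 16 parts, so with N = 2912 the expected counts are:
  white: 2912 × 13/16 = 2366
  colored: 2912 × 3/16 = 546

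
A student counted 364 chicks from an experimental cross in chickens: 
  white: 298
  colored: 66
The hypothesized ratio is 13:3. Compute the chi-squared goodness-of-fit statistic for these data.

0.091

The 13:3 ratio has 16 parts, so with N = 364 the expected counts are:
  white: 364 × 13/16 = 295.75
  colored: 364 × 3/16 = 68.25
χ² = Σ (O − E)² / E
  white: (298 − 295.75)² / 295.75 = 0.0171
  colored: (66 − 68.25)² / 68.25 = 0.0742
χ² = 0.0171 + 0.0742 = 0.0913 ≈ 0.091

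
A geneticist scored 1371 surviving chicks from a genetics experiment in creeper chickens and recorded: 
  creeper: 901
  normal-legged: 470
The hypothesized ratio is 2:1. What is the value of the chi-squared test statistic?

0.555

Total ratio parts = 3. Expected numbers out of 1371:
  creeper: 1371 × 2/3 = 914
  normal-legged: 1371 × 1/3 = 457
χ² = Σ (O − E)² / E
  creeper: (901 − 914)² / 914 = 0.1849
  normal-legged: (470 − 457)² / 457 = 0.3698
χ² = 0.1849 + 0.3698 = 0.5547 ≈ 0.555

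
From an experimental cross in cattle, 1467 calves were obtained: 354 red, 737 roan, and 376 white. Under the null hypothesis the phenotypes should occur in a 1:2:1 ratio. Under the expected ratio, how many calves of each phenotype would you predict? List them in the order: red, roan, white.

366.75, 733.5, 366.75

The 1:2:1 ratio has 4 parts, so with N = 1467 the expected counts are:
  red: 1467 × 1/4 = 366.75
  roan: 1467 × 2/4 = 733.5
  white: 1467 × 1/4 = 366.75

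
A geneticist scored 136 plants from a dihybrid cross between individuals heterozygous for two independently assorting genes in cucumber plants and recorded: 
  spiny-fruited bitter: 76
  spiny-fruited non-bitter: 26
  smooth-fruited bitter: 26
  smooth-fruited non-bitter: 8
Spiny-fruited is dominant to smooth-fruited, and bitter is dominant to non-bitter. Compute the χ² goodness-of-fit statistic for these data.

0.052

A dihybrid F₂ with independent assortment and complete dominance at both loci gives a 9:3:3:1 phenotypic ratio.
Total ratio parts = 16. Expected numbers out of 136:
  spiny-fruited bitter: 136 × 9/16 = 76.5
  spiny-fruited non-bitter: 136 × 3/16 = 25.5
  smooth-fruited bitter: 136 × 3/16 = 25.5
  smooth-fruited non-bitter: 136 × 1/16 = 8.5
χ² = Σ (O − E)² / E
  spiny-fruited bitter: (76 − 76.5)² / 76.5 = 0.0033
  spiny-fruited non-bitter: (26 − 25.5)² / 25.5 = 0.0098
  smooth-fruited bitter: (26 − 25.5)² / 25.5 = 0.0098
  smooth-fruited non-bitter: (8 − 8.5)² / 8.5 = 0.0294
χ² = 0.0033 + 0.0098 + 0.0098 + 0.0294 = 0.0523 ≈ 0.052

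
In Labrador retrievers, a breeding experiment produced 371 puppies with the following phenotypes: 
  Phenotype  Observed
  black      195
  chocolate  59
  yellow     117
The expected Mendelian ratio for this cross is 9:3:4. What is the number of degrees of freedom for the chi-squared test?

A goodness-of-fit test with 3 phenotype classes has df = 3 − 1 = 2.

2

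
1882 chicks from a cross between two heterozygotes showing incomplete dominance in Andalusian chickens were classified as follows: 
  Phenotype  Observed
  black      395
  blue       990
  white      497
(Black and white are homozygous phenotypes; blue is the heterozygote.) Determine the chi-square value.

With incomplete dominance, a heterozygote × heterozygote cross gives a 1:2:1 phenotypic ratio.
Total ratio parts = 4. Expected numbers out of 1882:
  black: 1882 × 1/4 = 470.5
  blue: 1882 × 2/4 = 941
  white: 1882 × 1/4 = 470.5
χ² = Σ (O − E)² / E
  black: (395 − 470.5)² / 470.5 = 12.1153
  blue: (990 − 941)² / 941 = 2.5515
  white: (497 − 470.5)² / 470.5 = 1.4926
χ² = 12.1153 + 2.5515 + 1.4926 = 16.1594 ≈ 16.159

16.159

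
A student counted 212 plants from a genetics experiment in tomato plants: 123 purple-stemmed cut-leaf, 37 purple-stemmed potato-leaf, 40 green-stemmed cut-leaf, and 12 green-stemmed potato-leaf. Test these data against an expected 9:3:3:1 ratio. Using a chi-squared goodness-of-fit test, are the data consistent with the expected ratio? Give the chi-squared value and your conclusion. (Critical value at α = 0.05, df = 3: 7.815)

Under the 9:3:3:1 hypothesis (Σ ratio = 16, N = 212):
  purple-stemmed cut-leaf: 212 × 9/16 = 119.25
  purple-stemmed potato-leaf: 212 × 3/16 = 39.75
  green-stemmed cut-leaf: 212 × 3/16 = 39.75
  green-stemmed potato-leaf: 212 × 1/16 = 13.25
χ² = Σ (O − E)² / E
  purple-stemmed cut-leaf: (123 − 119.25)² / 119.25 = 0.1179
  purple-stemmed potato-leaf: (37 − 39.75)² / 39.75 = 0.1903
  green-stemmed cut-leaf: (40 − 39.75)² / 39.75 = 0.0016
  green-stemmed potato-leaf: (12 − 13.25)² / 13.25 = 0.1179
χ² = 0.1179 + 0.1903 + 0.0016 + 0.1179 = 0.4277 ≈ 0.428
Degrees of freedom = 4 − 1 = 3; critical value at α = 0.05 is 7.815.
Since 0.428 < 7.815, we fail to reject the null hypothesis — the data are consistent with the 9:3:3:1 ratio.

0.428; consistent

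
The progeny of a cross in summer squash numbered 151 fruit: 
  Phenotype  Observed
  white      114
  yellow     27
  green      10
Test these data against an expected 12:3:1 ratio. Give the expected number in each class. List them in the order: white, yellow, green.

113.25, 28.3125, 9.4375

Expected counts for N = 151 under a 12:3:1 ratio (total parts = 16):
  white: 151 × 12/16 = 113.25
  yellow: 151 × 3/16 = 28.3125
  green: 151 × 1/16 = 9.4375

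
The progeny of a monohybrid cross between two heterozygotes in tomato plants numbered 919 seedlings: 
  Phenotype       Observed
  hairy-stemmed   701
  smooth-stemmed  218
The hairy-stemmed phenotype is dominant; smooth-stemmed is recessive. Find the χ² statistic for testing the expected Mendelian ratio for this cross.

0.801

For a monohybrid cross between heterozygotes with complete dominance, the expected phenotypic ratio is 3:1.
Expected counts for N = 919 under a 3:1 ratio (total parts = 4):
  hairy-stemmed: 919 × 3/4 = 689.25
  smooth-stemmed: 919 × 1/4 = 229.75
χ² = Σ (O − E)² / E
  hairy-stemmed: (701 − 689.25)² / 689.25 = 0.2003
  smooth-stemmed: (218 − 229.75)² / 229.75 = 0.6009
χ² = 0.2003 + 0.6009 = 0.8012 ≈ 0.801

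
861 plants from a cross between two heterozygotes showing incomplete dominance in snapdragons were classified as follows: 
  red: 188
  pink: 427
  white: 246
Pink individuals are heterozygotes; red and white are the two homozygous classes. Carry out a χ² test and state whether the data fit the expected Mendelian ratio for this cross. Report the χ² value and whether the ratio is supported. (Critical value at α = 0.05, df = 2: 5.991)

With incomplete dominance, a heterozygote × heterozygote cross gives a 1:2:1 phenotypic ratio.
Total ratio parts = 4. Expected numbers out of 861:
  red: 861 × 1/4 = 215.25
  pink: 861 × 2/4 = 430.5
  white: 861 × 1/4 = 215.25
χ² = Σ (O − E)² / E
  red: (188 − 215.25)² / 215.25 = 3.4498
  pink: (427 − 430.5)² / 430.5 = 0.0285
  white: (246 − 215.25)² / 215.25 = 4.3929
χ² = 3.4498 + 0.0285 + 4.3929 = 7.8712 ≈ 7.871
Degrees of freedom = 3 − 1 = 2; critical value at α = 0.05 is 5.991.
Since 7.871 > 5.991, we reject the null hypothesis — the data do not fit the 1:2:1 ratio.

7.871; not consistent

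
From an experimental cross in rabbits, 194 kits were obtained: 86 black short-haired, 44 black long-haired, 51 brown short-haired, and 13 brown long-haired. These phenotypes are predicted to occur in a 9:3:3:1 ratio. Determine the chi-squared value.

12.442

Total ratio parts = 16. Expected numbers out of 194:
  black short-haired: 194 × 9/16 = 109.125
  black long-haired: 194 × 3/16 = 36.375
  brown short-haired: 194 × 3/16 = 36.375
  brown long-haired: 194 × 1/16 = 12.125
χ² = Σ (O − E)² / E
  black short-haired: (86 − 109.125)² / 109.125 = 4.9005
  black long-haired: (44 − 36.375)² / 36.375 = 1.5984
  brown short-haired: (51 − 36.375)² / 36.375 = 5.8802
  brown long-haired: (13 − 12.125)² / 12.125 = 0.0631
χ² = 4.9005 + 1.5984 + 5.8802 + 0.0631 = 12.4422 ≈ 12.442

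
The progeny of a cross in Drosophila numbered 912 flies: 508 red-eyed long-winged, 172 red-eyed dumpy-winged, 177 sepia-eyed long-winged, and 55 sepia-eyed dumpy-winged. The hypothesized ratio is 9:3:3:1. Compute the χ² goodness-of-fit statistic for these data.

Total ratio parts = 16. Expected numbers out of 912:
  red-eyed long-winged: 912 × 9/16 = 513
  red-eyed dumpy-winged: 912 × 3/16 = 171
  sepia-eyed long-winged: 912 × 3/16 = 171
  sepia-eyed dumpy-winged: 912 × 1/16 = 57
χ² = Σ (O − E)² / E
  red-eyed long-winged: (508 − 513)² / 513 = 0.0487
  red-eyed dumpy-winged: (172 − 171)² / 171 = 0.0058
  sepia-eyed long-winged: (177 − 171)² / 171 = 0.2105
  sepia-eyed dumpy-winged: (55 − 57)² / 57 = 0.0702
χ² = 0.0487 + 0.0058 + 0.2105 + 0.0702 = 0.3352 ≈ 0.335

0.335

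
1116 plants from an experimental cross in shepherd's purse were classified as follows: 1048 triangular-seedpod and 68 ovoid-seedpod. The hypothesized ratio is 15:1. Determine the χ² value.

0.047

The 15:1 ratio has 16 parts, so with N = 1116 the expected counts are:
  triangular-seedpod: 1116 × 15/16 = 1046.25
  ovoid-seedpod: 1116 × 1/16 = 69.75
χ² = Σ (O − E)² / E
  triangular-seedpod: (1048 − 1046.25)² / 1046.25 = 0.0029
  ovoid-seedpod: (68 − 69.75)² / 69.75 = 0.0439
χ² = 0.0029 + 0.0439 = 0.0468 ≈ 0.047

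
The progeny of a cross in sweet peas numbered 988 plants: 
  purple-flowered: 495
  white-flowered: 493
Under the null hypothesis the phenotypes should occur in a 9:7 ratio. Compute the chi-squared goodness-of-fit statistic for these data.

15.179

The 9:7 ratio has 16 parts, so with N = 988 the expected counts are:
  purple-flowered: 988 × 9/16 = 555.75
  white-flowered: 988 × 7/16 = 432.25
χ² = Σ (O − E)² / E
  purple-flowered: (495 − 555.75)² / 555.75 = 6.6407
  white-flowered: (493 − 432.25)² / 432.25 = 8.5380
χ² = 6.6407 + 8.5380 = 15.1787 ≈ 15.179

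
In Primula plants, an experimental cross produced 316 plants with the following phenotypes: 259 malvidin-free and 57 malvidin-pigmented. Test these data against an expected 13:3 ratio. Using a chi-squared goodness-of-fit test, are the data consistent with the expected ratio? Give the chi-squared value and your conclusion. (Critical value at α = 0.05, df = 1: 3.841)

Expected counts for N = 316 under a 13:3 ratio (total parts = 16):
  malvidin-free: 316 × 13/16 = 256.75
  malvidin-pigmented: 316 × 3/16 = 59.25
χ² = Σ (O − E)² / E
  malvidin-free: (259 − 256.75)² / 256.75 = 0.0197
  malvidin-pigmented: (57 − 59.25)² / 59.25 = 0.0854
χ² = 0.0197 + 0.0854 = 0.1051 ≈ 0.105
Degrees of freedom = 2 − 1 = 1; critical value at α = 0.05 is 3.841.
Since 0.105 < 3.841, we fail to reject the null hypothesis — the data are consistent with the 13:3 ratio.

0.105; consistent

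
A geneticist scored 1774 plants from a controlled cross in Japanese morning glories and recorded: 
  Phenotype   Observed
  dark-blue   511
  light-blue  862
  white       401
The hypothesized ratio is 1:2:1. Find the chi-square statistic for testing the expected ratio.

15.051

Expected counts for N = 1774 under a 1:2:1 ratio (total parts = 4):
  dark-blue: 1774 × 1/4 = 443.5
  light-blue: 1774 × 2/4 = 887
  white: 1774 × 1/4 = 443.5
χ² = Σ (O − E)² / E
  dark-blue: (511 − 443.5)² / 443.5 = 10.2734
  light-blue: (862 − 887)² / 887 = 0.7046
  white: (401 − 443.5)² / 443.5 = 4.0727
χ² = 10.2734 + 0.7046 + 4.0727 = 15.0507 ≈ 15.051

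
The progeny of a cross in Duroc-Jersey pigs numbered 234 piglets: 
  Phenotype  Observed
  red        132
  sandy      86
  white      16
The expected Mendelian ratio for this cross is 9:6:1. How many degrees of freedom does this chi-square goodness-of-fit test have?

A goodness-of-fit test with 3 phenotype classes has df = 3 − 1 = 2.

2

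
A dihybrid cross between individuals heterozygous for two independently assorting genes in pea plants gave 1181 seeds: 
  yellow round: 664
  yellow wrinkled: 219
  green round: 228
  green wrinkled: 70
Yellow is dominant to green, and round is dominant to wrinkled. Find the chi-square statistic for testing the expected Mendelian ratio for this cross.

A dihybrid F₂ with independent assortment and complete dominance at both loci gives a 9:3:3:1 phenotypic ratio.
Expected counts for N = 1181 under a 9:3:3:1 ratio (total parts = 16):
  yellow round: 1181 × 9/16 = 664.3125
  yellow wrinkled: 1181 × 3/16 = 221.4375
  green round: 1181 × 3/16 = 221.4375
  green wrinkled: 1181 × 1/16 = 73.8125
χ² = Σ (O − E)² / E
  yellow round: (664 − 664.3125)² / 664.3125 = 0.0001
  yellow wrinkled: (219 − 221.4375)² / 221.4375 = 0.0268
  green round: (228 − 221.4375)² / 221.4375 = 0.1945
  green wrinkled: (70 − 73.8125)² / 73.8125 = 0.1969
χ² = 0.0001 + 0.0268 + 0.1945 + 0.1969 = 0.4183 ≈ 0.418

0.418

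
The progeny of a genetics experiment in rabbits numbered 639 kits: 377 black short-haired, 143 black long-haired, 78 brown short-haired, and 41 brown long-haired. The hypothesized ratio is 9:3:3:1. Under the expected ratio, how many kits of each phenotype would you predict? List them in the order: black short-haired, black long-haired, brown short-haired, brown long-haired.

359.4375, 119.8125, 119.8125, 39.9375

Expected counts for N = 639 under a 9:3:3:1 ratio (total parts = 16):
  black short-haired: 639 × 9/16 = 359.4375
  black long-haired: 639 × 3/16 = 119.8125
  brown short-haired: 639 × 3/16 = 119.8125
  brown long-haired: 639 × 1/16 = 39.9375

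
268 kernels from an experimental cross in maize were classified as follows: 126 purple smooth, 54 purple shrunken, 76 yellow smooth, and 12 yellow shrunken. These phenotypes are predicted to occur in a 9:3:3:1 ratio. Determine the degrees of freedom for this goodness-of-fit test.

3

A goodness-of-fit test with 4 phenotype classes has df = 4 − 1 = 3.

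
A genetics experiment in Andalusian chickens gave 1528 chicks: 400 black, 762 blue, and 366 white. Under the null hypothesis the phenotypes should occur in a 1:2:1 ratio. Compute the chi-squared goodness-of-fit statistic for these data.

The 1:2:1 ratio has 4 parts, so with N = 1528 the expected counts are:
  black: 1528 × 1/4 = 382
  blue: 1528 × 2/4 = 764
  white: 1528 × 1/4 = 382
χ² = Σ (O − E)² / E
  black: (400 − 382)² / 382 = 0.8482
  blue: (762 − 764)² / 764 = 0.0052
  white: (366 − 382)² / 382 = 0.6702
χ² = 0.8482 + 0.0052 + 0.6702 = 1.5236 ≈ 1.524

1.524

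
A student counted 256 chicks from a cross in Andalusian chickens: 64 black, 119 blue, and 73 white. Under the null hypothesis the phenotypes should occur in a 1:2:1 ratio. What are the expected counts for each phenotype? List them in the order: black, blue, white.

Total ratio parts = 4. Expected numbers out of 256:
  black: 256 × 1/4 = 64
  blue: 256 × 2/4 = 128
  white: 256 × 1/4 = 64

64, 128, 64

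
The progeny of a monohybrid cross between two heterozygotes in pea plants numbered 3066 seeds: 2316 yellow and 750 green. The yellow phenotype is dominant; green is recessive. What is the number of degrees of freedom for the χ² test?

For a monohybrid cross between heterozygotes with complete dominance, the expected phenotypic ratio is 3:1.
A goodness-of-fit test with 2 phenotype classes has df = 2 − 1 = 1.

1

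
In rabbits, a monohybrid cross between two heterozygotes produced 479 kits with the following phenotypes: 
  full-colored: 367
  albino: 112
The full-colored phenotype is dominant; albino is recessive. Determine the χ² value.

For a monohybrid cross between heterozygotes with complete dominance, the expected phenotypic ratio is 3:1.
Total ratio parts = 4. Expected numbers out of 479:
  full-colored: 479 × 3/4 = 359.25
  albino: 479 × 1/4 = 119.75
χ² = Σ (O − E)² / E
  full-colored: (367 − 359.25)² / 359.25 = 0.1672
  albino: (112 − 119.75)² / 119.75 = 0.5016
χ² = 0.1672 + 0.5016 = 0.6688 ≈ 0.669

0.669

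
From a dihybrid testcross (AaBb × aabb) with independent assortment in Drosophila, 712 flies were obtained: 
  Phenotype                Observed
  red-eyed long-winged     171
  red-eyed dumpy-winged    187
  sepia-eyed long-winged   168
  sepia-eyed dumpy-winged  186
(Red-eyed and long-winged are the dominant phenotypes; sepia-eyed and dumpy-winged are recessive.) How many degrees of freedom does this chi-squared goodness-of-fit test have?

3

A dihybrid testcross with independent assortment gives a 1:1:1:1 ratio.
A goodness-of-fit test with 4 phenotype classes has df = 4 − 1 = 3.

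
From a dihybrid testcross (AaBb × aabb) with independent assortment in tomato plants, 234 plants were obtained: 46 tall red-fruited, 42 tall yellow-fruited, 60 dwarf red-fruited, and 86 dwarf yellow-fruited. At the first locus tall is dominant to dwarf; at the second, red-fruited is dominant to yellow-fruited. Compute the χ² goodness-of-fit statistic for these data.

A dihybrid testcross with independent assortment gives a 1:1:1:1 ratio.
Expected counts for N = 234 under a 1:1:1:1 ratio (total parts = 4):
  tall red-fruited: 234 × 1/4 = 58.5
  tall yellow-fruited: 234 × 1/4 = 58.5
  dwarf red-fruited: 234 × 1/4 = 58.5
  dwarf yellow-fruited: 234 × 1/4 = 58.5
χ² = Σ (O − E)² / E
  tall red-fruited: (46 − 58.5)² / 58.5 = 2.6709
  tall yellow-fruited: (42 − 58.5)² / 58.5 = 4.6538
  dwarf red-fruited: (60 − 58.5)² / 58.5 = 0.0385
  dwarf yellow-fruited: (86 − 58.5)² / 58.5 = 12.9274
χ² = 2.6709 + 4.6538 + 0.0385 + 12.9274 = 20.2906 ≈ 20.291

20.291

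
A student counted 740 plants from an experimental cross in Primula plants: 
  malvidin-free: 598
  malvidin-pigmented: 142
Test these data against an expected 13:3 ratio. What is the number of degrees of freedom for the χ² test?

A goodness-of-fit test with 2 phenotype classes has df = 2 − 1 = 1.

1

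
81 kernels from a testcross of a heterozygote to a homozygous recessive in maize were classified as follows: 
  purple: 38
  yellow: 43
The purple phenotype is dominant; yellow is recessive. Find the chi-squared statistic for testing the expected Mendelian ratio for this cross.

A testcross of a heterozygote (Aa × aa) gives a 1:1 phenotypic ratio.
Under the 1:1 hypothesis (Σ ratio = 2, N = 81):
  purple: 81 × 1/2 = 40.5
  yellow: 81 × 1/2 = 40.5
χ² = Σ (O − E)² / E
  purple: (38 − 40.5)² / 40.5 = 0.1543
  yellow: (43 − 40.5)² / 40.5 = 0.1543
χ² = 0.1543 + 0.1543 = 0.3086 ≈ 0.309

0.309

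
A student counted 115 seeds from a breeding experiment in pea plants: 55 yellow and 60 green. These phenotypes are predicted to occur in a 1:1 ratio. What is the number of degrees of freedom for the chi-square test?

A goodness-of-fit test with 2 phenotype classes has df = 2 − 1 = 1.

1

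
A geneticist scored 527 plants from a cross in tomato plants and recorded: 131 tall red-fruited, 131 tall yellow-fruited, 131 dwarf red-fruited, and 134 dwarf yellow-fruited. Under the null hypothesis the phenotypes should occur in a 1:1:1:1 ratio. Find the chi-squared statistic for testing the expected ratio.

Expected counts for N = 527 under a 1:1:1:1 ratio (total parts = 4):
  tall red-fruited: 527 × 1/4 = 131.75
  tall yellow-fruited: 527 × 1/4 = 131.75
  dwarf red-fruited: 527 × 1/4 = 131.75
  dwarf yellow-fruited: 527 × 1/4 = 131.75
χ² = Σ (O − E)² / E
  tall red-fruited: (131 − 131.75)² / 131.75 = 0.0043
  tall yellow-fruited: (131 − 131.75)² / 131.75 = 0.0043
  dwarf red-fruited: (131 − 131.75)² / 131.75 = 0.0043
  dwarf yellow-fruited: (134 − 131.75)² / 131.75 = 0.0384
χ² = 0.0043 + 0.0043 + 0.0043 + 0.0384 = 0.0513 ≈ 0.051

0.051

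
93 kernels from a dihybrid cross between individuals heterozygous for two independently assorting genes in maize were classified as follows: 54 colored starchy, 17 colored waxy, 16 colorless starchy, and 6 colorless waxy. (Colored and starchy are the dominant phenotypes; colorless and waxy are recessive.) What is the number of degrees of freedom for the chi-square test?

A dihybrid F₂ with independent assortment and complete dominance at both loci gives a 9:3:3:1 phenotypic ratio.
A goodness-of-fit test with 4 phenotype classes has df = 4 − 1 = 3.

3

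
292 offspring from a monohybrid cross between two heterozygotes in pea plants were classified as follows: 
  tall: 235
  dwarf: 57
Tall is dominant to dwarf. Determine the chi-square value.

For a monohybrid cross between heterozygotes with complete dominance, the expected phenotypic ratio is 3:1.
Under the 3:1 hypothesis (Σ ratio = 4, N = 292):
  tall: 292 × 3/4 = 219
  dwarf: 292 × 1/4 = 73
χ² = Σ (O − E)² / E
  tall: (235 − 219)² / 219 = 1.1689
  dwarf: (57 − 73)² / 73 = 3.5068
χ² = 1.1689 + 3.5068 = 4.6757 ≈ 4.676

4.676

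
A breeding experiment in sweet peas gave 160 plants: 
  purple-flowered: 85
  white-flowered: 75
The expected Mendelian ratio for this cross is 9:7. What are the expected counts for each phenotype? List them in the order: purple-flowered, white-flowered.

Expected counts for N = 160 under a 9:7 ratio (total parts = 16):
  purple-flowered: 160 × 9/16 = 90
  white-flowered: 160 × 7/16 = 70

90, 70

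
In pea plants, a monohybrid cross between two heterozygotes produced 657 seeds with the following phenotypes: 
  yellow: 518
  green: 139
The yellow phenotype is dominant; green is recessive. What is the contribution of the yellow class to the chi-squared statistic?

For a monohybrid cross between heterozygotes with complete dominance, the expected phenotypic ratio is 3:1.
Total ratio parts = 4. Expected numbers out of 657:
  yellow: 657 × 3/4 = 492.75
  green: 657 × 1/4 = 164.25
Contribution of yellow: (518 − 492.75)² / 492.75 = 1.2939

1.294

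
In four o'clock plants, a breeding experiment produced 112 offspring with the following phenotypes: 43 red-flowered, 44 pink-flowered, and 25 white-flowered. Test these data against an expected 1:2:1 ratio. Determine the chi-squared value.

10.929

Expected counts for N = 112 under a 1:2:1 ratio (total parts = 4):
  red-flowered: 112 × 1/4 = 28
  pink-flowered: 112 × 2/4 = 56
  white-flowered: 112 × 1/4 = 28
χ² = Σ (O − E)² / E
  red-flowered: (43 − 28)² / 28 = 8.0357
  pink-flowered: (44 − 56)² / 56 = 2.5714
  white-flowered: (25 − 28)² / 28 = 0.3214
χ² = 8.0357 + 2.5714 + 0.3214 = 10.9285 ≈ 10.929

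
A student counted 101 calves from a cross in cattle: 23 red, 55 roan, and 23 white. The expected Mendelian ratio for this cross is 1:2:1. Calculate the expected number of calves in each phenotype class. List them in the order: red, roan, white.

25.25, 50.5, 25.25

Under the 1:2:1 hypothesis (Σ ratio = 4, N = 101):
  red: 101 × 1/4 = 25.25
  roan: 101 × 2/4 = 50.5
  white: 101 × 1/4 = 25.25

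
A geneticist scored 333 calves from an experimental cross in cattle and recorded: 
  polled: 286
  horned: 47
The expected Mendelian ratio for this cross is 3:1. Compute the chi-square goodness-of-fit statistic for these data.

Expected counts for N = 333 under a 3:1 ratio (total parts = 4):
  polled: 333 × 3/4 = 249.75
  horned: 333 × 1/4 = 83.25
χ² = Σ (O − E)² / E
  polled: (286 − 249.75)² / 249.75 = 5.2615
  horned: (47 − 83.25)² / 83.25 = 15.7845
χ² = 5.2615 + 15.7845 = 21.046

21.046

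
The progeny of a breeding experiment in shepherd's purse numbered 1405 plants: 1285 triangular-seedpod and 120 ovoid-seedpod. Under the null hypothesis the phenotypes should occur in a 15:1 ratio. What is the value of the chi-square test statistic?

Total ratio parts = 16. Expected numbers out of 1405:
  triangular-seedpod: 1405 × 15/16 = 1317.1875
  ovoid-seedpod: 1405 × 1/16 = 87.8125
χ² = Σ (O − E)² / E
  triangular-seedpod: (1285 − 1317.1875)² / 1317.1875 = 0.7866
  ovoid-seedpod: (120 − 87.8125)² / 87.8125 = 11.7983
χ² = 0.7866 + 11.7983 = 12.5849 ≈ 12.585

12.585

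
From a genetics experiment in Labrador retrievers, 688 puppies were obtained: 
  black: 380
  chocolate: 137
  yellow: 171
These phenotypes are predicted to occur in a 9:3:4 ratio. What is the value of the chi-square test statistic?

0.629

Total ratio parts = 16. Expected numbers out of 688:
  black: 688 × 9/16 = 387
  chocolate: 688 × 3/16 = 129
  yellow: 688 × 4/16 = 172
χ² = Σ (O − E)² / E
  black: (380 − 387)² / 387 = 0.1266
  chocolate: (137 − 129)² / 129 = 0.4961
  yellow: (171 − 172)² / 172 = 0.0058
χ² = 0.1266 + 0.4961 + 0.0058 = 0.6285 ≈ 0.629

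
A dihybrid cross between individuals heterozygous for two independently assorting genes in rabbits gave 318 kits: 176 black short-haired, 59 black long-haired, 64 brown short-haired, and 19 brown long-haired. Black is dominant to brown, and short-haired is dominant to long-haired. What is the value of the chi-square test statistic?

0.412

A dihybrid F₂ with independent assortment and complete dominance at both loci gives a 9:3:3:1 phenotypic ratio.
Expected counts for N = 318 under a 9:3:3:1 ratio (total parts = 16):
  black short-haired: 318 × 9/16 = 178.875
  black long-haired: 318 × 3/16 = 59.625
  brown short-haired: 318 × 3/16 = 59.625
  brown long-haired: 318 × 1/16 = 19.875
χ² = Σ (O − E)² / E
  black short-haired: (176 − 178.875)² / 178.875 = 0.0462
  black long-haired: (59 − 59.625)² / 59.625 = 0.0066
  brown short-haired: (64 − 59.625)² / 59.625 = 0.3210
  brown long-haired: (19 − 19.875)² / 19.875 = 0.0385
χ² = 0.0462 + 0.0066 + 0.3210 + 0.0385 = 0.4123 ≈ 0.412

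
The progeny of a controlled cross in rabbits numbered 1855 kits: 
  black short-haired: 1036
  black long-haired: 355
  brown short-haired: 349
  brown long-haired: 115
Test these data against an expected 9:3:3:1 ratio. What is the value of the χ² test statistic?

0.213

Under the 9:3:3:1 hypothesis (Σ ratio = 16, N = 1855):
  black short-haired: 1855 × 9/16 = 1043.4375
  black long-haired: 1855 × 3/16 = 347.8125
  brown short-haired: 1855 × 3/16 = 347.8125
  brown long-haired: 1855 × 1/16 = 115.9375
χ² = Σ (O − E)² / E
  black short-haired: (1036 − 1043.4375)² / 1043.4375 = 0.0530
  black long-haired: (355 − 347.8125)² / 347.8125 = 0.1485
  brown short-haired: (349 − 347.8125)² / 347.8125 = 0.0041
  brown long-haired: (115 − 115.9375)² / 115.9375 = 0.0076
χ² = 0.0530 + 0.1485 + 0.0041 + 0.0076 = 0.2132 ≈ 0.213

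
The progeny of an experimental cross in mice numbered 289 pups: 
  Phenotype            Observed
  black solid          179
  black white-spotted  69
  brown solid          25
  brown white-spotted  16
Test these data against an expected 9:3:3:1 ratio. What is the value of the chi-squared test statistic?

21.668

Under the 9:3:3:1 hypothesis (Σ ratio = 16, N = 289):
  black solid: 289 × 9/16 = 162.5625
  black white-spotted: 289 × 3/16 = 54.1875
  brown solid: 289 × 3/16 = 54.1875
  brown white-spotted: 289 × 1/16 = 18.0625
χ² = Σ (O − E)² / E
  black solid: (179 − 162.5625)² / 162.5625 = 1.6621
  black white-spotted: (69 − 54.1875)² / 54.1875 = 4.0491
  brown solid: (25 − 54.1875)² / 54.1875 = 15.7215
  brown white-spotted: (16 − 18.0625)² / 18.0625 = 0.2355
χ² = 1.6621 + 4.0491 + 15.7215 + 0.2355 = 21.6682 ≈ 21.668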